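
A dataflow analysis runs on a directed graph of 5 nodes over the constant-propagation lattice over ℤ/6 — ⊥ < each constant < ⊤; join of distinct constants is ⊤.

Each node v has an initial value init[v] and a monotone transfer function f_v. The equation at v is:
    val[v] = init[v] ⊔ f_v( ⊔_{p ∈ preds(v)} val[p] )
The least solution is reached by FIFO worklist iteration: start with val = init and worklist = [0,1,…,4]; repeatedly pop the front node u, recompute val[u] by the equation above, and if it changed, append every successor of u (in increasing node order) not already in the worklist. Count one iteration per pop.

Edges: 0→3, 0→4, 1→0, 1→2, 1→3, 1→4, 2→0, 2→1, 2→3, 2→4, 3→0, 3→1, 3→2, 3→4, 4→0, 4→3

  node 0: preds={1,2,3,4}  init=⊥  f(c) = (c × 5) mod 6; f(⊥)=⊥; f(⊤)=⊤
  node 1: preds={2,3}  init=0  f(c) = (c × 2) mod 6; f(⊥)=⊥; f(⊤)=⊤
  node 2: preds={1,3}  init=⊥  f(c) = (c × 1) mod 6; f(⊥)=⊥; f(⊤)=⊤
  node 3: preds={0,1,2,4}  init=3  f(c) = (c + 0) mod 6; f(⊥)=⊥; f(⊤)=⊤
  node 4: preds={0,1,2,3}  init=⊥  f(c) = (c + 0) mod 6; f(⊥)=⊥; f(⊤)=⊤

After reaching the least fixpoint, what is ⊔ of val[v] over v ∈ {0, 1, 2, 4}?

⊤

Iteration log — 11 steps:
  step 1. node 0  ⊔preds=⊤  new=⊤  old=⊥  +wl: 
  step 2. node 1  ⊔preds=3  new=0  stable
  step 3. node 2  ⊔preds=⊤  new=⊤  old=⊥  +wl: 0,1
  step 4. node 3  ⊔preds=⊤  new=⊤  old=3  +wl: 2
  step 5. node 4  ⊔preds=⊤  new=⊤  old=⊥  +wl: 3
  step 6. node 0  ⊔preds=⊤  new=⊤  stable
  step 7. node 1  ⊔preds=⊤  new=⊤  old=0  +wl: 0,4
  step 8. node 2  ⊔preds=⊤  new=⊤  stable
  step 9. node 3  ⊔preds=⊤  new=⊤  stable
  step 10. node 0  ⊔preds=⊤  new=⊤  stable
  step 11. node 4  ⊔preds=⊤  new=⊤  stable

Least fixpoint reached:
  node 0: ⊤
  node 1: ⊤
  node 2: ⊤
  node 3: ⊤
  node 4: ⊤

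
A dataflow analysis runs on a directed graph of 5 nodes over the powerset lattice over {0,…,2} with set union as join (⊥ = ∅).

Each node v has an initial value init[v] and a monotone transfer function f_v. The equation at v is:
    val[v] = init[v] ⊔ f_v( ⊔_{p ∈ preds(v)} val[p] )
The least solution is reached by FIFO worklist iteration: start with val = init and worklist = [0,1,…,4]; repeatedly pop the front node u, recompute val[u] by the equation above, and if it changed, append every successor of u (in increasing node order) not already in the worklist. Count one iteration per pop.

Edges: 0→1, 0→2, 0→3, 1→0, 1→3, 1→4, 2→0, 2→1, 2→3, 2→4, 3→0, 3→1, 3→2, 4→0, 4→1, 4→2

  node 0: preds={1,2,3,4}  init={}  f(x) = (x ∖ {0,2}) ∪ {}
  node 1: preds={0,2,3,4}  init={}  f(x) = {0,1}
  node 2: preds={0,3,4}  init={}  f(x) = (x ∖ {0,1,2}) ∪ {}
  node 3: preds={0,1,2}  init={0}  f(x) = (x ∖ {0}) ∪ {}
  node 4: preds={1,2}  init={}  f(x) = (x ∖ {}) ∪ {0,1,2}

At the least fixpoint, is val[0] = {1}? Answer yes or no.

yes

Worklist (9 pops):
  #1 pop 0: in={0} → {} (no change)
  #2 pop 1: in={0} → {0,1} (was {}); enqueue [0]
  #3 pop 2: in={0} → {} (no change)
  #4 pop 3: in={0,1} → {0,1} (was {0}); enqueue [1,2]
  #5 pop 4: in={0,1} → {0,1,2} (was {}); enqueue []
  #6 pop 0: in={0,1,2} → {1} (was {}); enqueue [3]
  #7 pop 1: in={0,1,2} → {0,1} (no change)
  #8 pop 2: in={0,1,2} → {} (no change)
  #9 pop 3: in={0,1} → {0,1} (no change)

Fixpoint:
  val[0] = {1}
  val[1] = {0,1}
  val[2] = {}
  val[3] = {0,1}
  val[4] = {0,1,2}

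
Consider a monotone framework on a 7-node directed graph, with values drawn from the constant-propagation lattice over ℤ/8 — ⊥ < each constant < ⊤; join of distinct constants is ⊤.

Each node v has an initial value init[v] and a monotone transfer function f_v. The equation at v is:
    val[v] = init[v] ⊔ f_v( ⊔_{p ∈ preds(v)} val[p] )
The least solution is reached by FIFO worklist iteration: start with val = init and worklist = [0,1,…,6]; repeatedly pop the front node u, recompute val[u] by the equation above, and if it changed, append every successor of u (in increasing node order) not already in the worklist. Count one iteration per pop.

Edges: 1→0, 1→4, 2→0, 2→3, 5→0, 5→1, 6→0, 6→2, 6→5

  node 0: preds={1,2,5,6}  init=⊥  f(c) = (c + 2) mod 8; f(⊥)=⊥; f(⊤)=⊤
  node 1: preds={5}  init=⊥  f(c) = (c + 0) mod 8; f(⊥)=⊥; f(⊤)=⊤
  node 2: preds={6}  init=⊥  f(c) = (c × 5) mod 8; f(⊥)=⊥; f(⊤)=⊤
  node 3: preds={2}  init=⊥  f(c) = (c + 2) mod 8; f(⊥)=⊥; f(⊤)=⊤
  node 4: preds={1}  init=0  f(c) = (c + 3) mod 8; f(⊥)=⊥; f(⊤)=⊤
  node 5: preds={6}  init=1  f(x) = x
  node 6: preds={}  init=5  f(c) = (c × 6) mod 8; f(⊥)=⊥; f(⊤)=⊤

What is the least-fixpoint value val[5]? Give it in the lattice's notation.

Iteration log — 11 steps:
  step 1. node 0  ⊔preds=⊤  new=⊤  old=⊥  +wl: 
  step 2. node 1  ⊔preds=1  new=1  old=⊥  +wl: 0
  step 3. node 2  ⊔preds=5  new=1  old=⊥  +wl: 
  step 4. node 3  ⊔preds=1  new=3  old=⊥  +wl: 
  step 5. node 4  ⊔preds=1  new=⊤  old=0  +wl: 
  step 6. node 5  ⊔preds=5  new=⊤  old=1  +wl: 1
  step 7. node 6  ⊔preds=⊥  new=5  stable
  step 8. node 0  ⊔preds=⊤  new=⊤  stable
  step 9. node 1  ⊔preds=⊤  new=⊤  old=1  +wl: 0,4
  step 10. node 0  ⊔preds=⊤  new=⊤  stable
  step 11. node 4  ⊔preds=⊤  new=⊤  stable

Least fixpoint reached:
  node 0: ⊤
  node 1: ⊤
  node 2: 1
  node 3: 3
  node 4: ⊤
  node 5: ⊤
  node 6: 5

⊤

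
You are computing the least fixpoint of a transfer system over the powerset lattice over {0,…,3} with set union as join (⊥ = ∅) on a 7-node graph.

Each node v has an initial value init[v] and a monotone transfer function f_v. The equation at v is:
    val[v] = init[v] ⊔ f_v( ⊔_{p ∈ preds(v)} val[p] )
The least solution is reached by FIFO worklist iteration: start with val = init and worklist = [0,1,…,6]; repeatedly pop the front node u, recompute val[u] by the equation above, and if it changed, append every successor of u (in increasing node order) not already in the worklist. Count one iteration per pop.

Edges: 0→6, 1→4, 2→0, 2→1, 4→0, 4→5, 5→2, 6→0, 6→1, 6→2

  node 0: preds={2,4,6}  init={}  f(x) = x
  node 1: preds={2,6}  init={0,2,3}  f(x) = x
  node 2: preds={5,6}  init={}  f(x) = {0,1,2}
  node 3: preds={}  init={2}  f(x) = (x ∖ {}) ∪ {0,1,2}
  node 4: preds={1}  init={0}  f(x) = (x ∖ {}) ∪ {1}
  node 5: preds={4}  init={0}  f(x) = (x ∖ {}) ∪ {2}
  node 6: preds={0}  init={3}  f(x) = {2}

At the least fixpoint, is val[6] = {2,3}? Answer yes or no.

Worklist (12 pops):
  #1 pop 0: in={0,3} → {0,3} (was {}); enqueue []
  #2 pop 1: in={3} → {0,2,3} (no change)
  #3 pop 2: in={0,3} → {0,1,2} (was {}); enqueue [0,1]
  #4 pop 3: in={} → {0,1,2} (was {2}); enqueue []
  #5 pop 4: in={0,2,3} → {0,1,2,3} (was {0}); enqueue []
  #6 pop 5: in={0,1,2,3} → {0,1,2,3} (was {0}); enqueue [2]
  #7 pop 6: in={0,3} → {2,3} (was {3}); enqueue []
  #8 pop 0: in={0,1,2,3} → {0,1,2,3} (was {0,3}); enqueue [6]
  #9 pop 1: in={0,1,2,3} → {0,1,2,3} (was {0,2,3}); enqueue [4]
  #10 pop 2: in={0,1,2,3} → {0,1,2} (no change)
  #11 pop 6: in={0,1,2,3} → {2,3} (no change)
  #12 pop 4: in={0,1,2,3} → {0,1,2,3} (no change)

Fixpoint:
  val[0] = {0,1,2,3}
  val[1] = {0,1,2,3}
  val[2] = {0,1,2}
  val[3] = {0,1,2}
  val[4] = {0,1,2,3}
  val[5] = {0,1,2,3}
  val[6] = {2,3}

yes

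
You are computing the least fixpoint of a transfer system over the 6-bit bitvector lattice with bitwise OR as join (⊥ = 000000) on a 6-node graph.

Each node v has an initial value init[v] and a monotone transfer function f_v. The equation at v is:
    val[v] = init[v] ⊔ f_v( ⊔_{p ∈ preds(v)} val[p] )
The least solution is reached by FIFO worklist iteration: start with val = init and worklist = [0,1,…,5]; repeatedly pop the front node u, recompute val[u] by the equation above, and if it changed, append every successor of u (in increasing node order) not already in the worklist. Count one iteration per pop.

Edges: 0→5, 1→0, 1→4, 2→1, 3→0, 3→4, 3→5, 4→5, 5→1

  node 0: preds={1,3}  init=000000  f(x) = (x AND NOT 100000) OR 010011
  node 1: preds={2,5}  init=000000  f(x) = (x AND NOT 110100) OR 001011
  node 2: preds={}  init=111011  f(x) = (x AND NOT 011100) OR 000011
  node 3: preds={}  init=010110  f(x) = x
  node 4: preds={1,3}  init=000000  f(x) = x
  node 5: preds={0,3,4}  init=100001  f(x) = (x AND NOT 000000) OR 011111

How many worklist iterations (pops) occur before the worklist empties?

Trace (9 dequeues):
  [1] u=0 | in 010110 | out 010111 | prev 000000 | push {}
  [2] u=1 | in 111011 | out 001011 | prev 000000 | push {0}
  [3] u=2 | in 000000 | out 111011 | ==
  [4] u=3 | in 000000 | out 010110 | ==
  [5] u=4 | in 011111 | out 011111 | prev 000000 | push {}
  [6] u=5 | in 011111 | out 111111 | prev 100001 | push {1}
  [7] u=0 | in 011111 | out 011111 | prev 010111 | push {5}
  [8] u=1 | in 111111 | out 001011 | ==
  [9] u=5 | in 011111 | out 111111 | ==

Converged values:
  [0] 011111
  [1] 001011
  [2] 111011
  [3] 010110
  [4] 011111
  [5] 111111

9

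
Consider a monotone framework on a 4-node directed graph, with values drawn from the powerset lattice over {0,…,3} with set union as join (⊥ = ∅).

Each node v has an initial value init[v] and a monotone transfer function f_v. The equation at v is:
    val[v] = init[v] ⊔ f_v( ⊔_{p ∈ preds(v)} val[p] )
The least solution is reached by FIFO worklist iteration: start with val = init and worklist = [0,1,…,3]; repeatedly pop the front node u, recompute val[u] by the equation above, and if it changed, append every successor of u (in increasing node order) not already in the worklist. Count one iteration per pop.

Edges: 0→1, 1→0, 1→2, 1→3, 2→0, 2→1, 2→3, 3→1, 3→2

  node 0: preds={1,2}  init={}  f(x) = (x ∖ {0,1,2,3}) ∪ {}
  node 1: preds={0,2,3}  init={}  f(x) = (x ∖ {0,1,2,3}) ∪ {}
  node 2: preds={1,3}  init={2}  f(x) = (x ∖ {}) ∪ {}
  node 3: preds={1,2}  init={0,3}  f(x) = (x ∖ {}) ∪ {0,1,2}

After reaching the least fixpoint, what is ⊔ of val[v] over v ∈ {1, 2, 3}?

Trace (10 dequeues):
  [1] u=0 | in {2} | out {} | ==
  [2] u=1 | in {0,2,3} | out {} | ==
  [3] u=2 | in {0,3} | out {0,2,3} | prev {2} | push {0,1}
  [4] u=3 | in {0,2,3} | out {0,1,2,3} | prev {0,3} | push {2}
  [5] u=0 | in {0,2,3} | out {} | ==
  [6] u=1 | in {0,1,2,3} | out {} | ==
  [7] u=2 | in {0,1,2,3} | out {0,1,2,3} | prev {0,2,3} | push {0,1,3}
  [8] u=0 | in {0,1,2,3} | out {} | ==
  [9] u=1 | in {0,1,2,3} | out {} | ==
  [10] u=3 | in {0,1,2,3} | out {0,1,2,3} | ==

Converged values:
  [0] {}
  [1] {}
  [2] {0,1,2,3}
  [3] {0,1,2,3}

{0,1,2,3}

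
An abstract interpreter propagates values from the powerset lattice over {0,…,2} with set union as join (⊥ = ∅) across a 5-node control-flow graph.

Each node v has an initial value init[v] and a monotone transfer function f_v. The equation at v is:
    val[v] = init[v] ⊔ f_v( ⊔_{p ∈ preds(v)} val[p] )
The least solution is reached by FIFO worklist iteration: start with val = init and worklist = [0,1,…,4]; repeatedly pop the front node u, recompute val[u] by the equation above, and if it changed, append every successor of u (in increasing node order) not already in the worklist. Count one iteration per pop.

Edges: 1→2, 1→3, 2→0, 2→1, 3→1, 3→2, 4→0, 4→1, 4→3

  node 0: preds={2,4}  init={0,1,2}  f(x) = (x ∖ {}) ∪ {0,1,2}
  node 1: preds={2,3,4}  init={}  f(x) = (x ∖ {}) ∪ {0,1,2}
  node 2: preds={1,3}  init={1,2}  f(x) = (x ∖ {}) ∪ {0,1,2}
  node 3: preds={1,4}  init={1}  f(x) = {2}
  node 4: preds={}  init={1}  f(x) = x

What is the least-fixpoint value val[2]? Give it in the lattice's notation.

{0,1,2}

Worklist (8 pops):
  #1 pop 0: in={1,2} → {0,1,2} (no change)
  #2 pop 1: in={1,2} → {0,1,2} (was {}); enqueue []
  #3 pop 2: in={0,1,2} → {0,1,2} (was {1,2}); enqueue [0,1]
  #4 pop 3: in={0,1,2} → {1,2} (was {1}); enqueue [2]
  #5 pop 4: in={} → {1} (no change)
  #6 pop 0: in={0,1,2} → {0,1,2} (no change)
  #7 pop 1: in={0,1,2} → {0,1,2} (no change)
  #8 pop 2: in={0,1,2} → {0,1,2} (no change)

Fixpoint:
  val[0] = {0,1,2}
  val[1] = {0,1,2}
  val[2] = {0,1,2}
  val[3] = {1,2}
  val[4] = {1}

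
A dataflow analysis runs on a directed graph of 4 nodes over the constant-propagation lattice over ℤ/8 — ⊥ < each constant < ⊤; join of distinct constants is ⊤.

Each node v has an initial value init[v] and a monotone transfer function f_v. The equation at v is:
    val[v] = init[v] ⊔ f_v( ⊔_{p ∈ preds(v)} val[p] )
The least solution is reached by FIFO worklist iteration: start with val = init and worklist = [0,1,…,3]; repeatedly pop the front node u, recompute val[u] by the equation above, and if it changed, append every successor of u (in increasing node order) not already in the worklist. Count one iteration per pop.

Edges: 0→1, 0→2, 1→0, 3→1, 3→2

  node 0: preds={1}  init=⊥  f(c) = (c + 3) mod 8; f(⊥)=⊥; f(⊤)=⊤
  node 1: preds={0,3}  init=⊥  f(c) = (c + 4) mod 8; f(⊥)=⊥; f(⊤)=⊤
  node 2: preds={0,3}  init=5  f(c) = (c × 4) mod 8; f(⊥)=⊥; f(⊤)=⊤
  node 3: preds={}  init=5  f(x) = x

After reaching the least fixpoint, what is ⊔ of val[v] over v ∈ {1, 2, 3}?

⊤

Iteration log — 10 steps:
  step 1. node 0  ⊔preds=⊥  new=⊥  stable
  step 2. node 1  ⊔preds=5  new=1  old=⊥  +wl: 0
  step 3. node 2  ⊔preds=5  new=⊤  old=5  +wl: 
  step 4. node 3  ⊔preds=⊥  new=5  stable
  step 5. node 0  ⊔preds=1  new=4  old=⊥  +wl: 1,2
  step 6. node 1  ⊔preds=⊤  new=⊤  old=1  +wl: 0
  step 7. node 2  ⊔preds=⊤  new=⊤  stable
  step 8. node 0  ⊔preds=⊤  new=⊤  old=4  +wl: 1,2
  step 9. node 1  ⊔preds=⊤  new=⊤  stable
  step 10. node 2  ⊔preds=⊤  new=⊤  stable

Least fixpoint reached:
  node 0: ⊤
  node 1: ⊤
  node 2: ⊤
  node 3: 5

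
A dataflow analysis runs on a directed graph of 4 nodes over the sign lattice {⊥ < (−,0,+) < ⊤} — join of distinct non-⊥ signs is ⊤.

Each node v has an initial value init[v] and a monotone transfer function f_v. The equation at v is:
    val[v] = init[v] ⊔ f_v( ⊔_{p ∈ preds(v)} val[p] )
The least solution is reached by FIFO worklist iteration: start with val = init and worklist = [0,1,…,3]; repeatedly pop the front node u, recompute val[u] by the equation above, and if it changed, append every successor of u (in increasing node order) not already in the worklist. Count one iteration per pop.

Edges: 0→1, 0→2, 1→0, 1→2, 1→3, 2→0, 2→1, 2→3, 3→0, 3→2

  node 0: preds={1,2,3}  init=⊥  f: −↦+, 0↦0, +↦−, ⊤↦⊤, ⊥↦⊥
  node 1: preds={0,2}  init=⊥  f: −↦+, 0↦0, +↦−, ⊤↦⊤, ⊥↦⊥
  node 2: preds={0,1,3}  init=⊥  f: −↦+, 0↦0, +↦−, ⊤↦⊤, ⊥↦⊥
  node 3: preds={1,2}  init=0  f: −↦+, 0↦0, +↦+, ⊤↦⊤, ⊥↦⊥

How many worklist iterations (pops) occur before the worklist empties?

6

Worklist (6 pops):
  #1 pop 0: in=0 → 0 (was ⊥); enqueue []
  #2 pop 1: in=0 → 0 (was ⊥); enqueue [0]
  #3 pop 2: in=0 → 0 (was ⊥); enqueue [1]
  #4 pop 3: in=0 → 0 (no change)
  #5 pop 0: in=0 → 0 (no change)
  #6 pop 1: in=0 → 0 (no change)

Fixpoint:
  val[0] = 0
  val[1] = 0
  val[2] = 0
  val[3] = 0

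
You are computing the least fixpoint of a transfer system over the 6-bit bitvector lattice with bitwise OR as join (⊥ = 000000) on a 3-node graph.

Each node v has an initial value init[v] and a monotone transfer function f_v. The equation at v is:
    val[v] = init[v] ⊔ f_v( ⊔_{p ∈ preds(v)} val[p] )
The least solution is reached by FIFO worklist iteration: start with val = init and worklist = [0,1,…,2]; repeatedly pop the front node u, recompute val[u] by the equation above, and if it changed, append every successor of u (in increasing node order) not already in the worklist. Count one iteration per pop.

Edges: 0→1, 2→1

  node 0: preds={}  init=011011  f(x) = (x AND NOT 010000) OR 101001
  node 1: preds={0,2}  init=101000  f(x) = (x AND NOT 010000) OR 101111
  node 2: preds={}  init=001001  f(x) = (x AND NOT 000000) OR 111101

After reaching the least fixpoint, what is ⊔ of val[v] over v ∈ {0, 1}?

111111

Worklist (4 pops):
  #1 pop 0: in=000000 → 111011 (was 011011); enqueue []
  #2 pop 1: in=111011 → 101111 (was 101000); enqueue []
  #3 pop 2: in=000000 → 111101 (was 001001); enqueue [1]
  #4 pop 1: in=111111 → 101111 (no change)

Fixpoint:
  val[0] = 111011
  val[1] = 101111
  val[2] = 111101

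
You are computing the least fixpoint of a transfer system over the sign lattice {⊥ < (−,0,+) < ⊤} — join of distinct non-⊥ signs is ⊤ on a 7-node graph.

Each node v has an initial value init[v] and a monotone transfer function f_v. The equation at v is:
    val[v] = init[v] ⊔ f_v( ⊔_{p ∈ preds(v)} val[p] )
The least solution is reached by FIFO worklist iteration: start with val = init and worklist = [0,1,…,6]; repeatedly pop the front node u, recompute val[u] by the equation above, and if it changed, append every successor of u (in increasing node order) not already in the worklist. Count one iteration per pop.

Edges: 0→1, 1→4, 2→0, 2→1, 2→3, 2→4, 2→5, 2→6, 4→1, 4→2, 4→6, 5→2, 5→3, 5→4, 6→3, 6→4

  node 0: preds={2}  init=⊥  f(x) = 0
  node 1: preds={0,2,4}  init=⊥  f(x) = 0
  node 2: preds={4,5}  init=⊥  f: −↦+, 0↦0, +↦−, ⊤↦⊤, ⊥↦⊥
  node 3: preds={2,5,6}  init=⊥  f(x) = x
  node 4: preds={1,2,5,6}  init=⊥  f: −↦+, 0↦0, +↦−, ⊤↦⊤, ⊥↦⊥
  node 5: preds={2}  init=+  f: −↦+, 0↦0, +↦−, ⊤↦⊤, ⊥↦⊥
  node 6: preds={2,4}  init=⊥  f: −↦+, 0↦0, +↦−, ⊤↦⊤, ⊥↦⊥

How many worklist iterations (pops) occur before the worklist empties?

19

Worklist (19 pops):
  #1 pop 0: in=⊥ → 0 (was ⊥); enqueue []
  #2 pop 1: in=0 → 0 (was ⊥); enqueue []
  #3 pop 2: in=+ → − (was ⊥); enqueue [0,1]
  #4 pop 3: in=⊤ → ⊤ (was ⊥); enqueue []
  #5 pop 4: in=⊤ → ⊤ (was ⊥); enqueue [2]
  #6 pop 5: in=− → + (no change)
  #7 pop 6: in=⊤ → ⊤ (was ⊥); enqueue [3,4]
  #8 pop 0: in=− → 0 (no change)
  #9 pop 1: in=⊤ → 0 (no change)
  #10 pop 2: in=⊤ → ⊤ (was −); enqueue [0,1,5,6]
  #11 pop 3: in=⊤ → ⊤ (no change)
  #12 pop 4: in=⊤ → ⊤ (no change)
  #13 pop 0: in=⊤ → 0 (no change)
  #14 pop 1: in=⊤ → 0 (no change)
  #15 pop 5: in=⊤ → ⊤ (was +); enqueue [2,3,4]
  #16 pop 6: in=⊤ → ⊤ (no change)
  #17 pop 2: in=⊤ → ⊤ (no change)
  #18 pop 3: in=⊤ → ⊤ (no change)
  #19 pop 4: in=⊤ → ⊤ (no change)

Fixpoint:
  val[0] = 0
  val[1] = 0
  val[2] = ⊤
  val[3] = ⊤
  val[4] = ⊤
  val[5] = ⊤
  val[6] = ⊤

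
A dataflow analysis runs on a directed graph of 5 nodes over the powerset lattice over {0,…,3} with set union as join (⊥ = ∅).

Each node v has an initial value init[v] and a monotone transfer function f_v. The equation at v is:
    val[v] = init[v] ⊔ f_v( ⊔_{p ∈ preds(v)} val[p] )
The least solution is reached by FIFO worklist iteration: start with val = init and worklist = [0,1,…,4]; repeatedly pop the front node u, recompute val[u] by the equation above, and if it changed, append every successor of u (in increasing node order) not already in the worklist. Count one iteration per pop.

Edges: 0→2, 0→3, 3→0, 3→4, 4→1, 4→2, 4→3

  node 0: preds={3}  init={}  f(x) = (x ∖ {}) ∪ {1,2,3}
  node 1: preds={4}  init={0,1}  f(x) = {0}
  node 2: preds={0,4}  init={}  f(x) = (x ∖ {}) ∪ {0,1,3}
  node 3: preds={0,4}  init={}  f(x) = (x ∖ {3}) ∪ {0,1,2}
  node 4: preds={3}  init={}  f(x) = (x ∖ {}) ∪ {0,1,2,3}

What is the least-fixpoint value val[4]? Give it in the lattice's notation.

{0,1,2,3}

Iteration log — 9 steps:
  step 1. node 0  ⊔preds={}  new={1,2,3}  old={}  +wl: 
  step 2. node 1  ⊔preds={}  new={0,1}  stable
  step 3. node 2  ⊔preds={1,2,3}  new={0,1,2,3}  old={}  +wl: 
  step 4. node 3  ⊔preds={1,2,3}  new={0,1,2}  old={}  +wl: 0
  step 5. node 4  ⊔preds={0,1,2}  new={0,1,2,3}  old={}  +wl: 1,2,3
  step 6. node 0  ⊔preds={0,1,2}  new={0,1,2,3}  old={1,2,3}  +wl: 
  step 7. node 1  ⊔preds={0,1,2,3}  new={0,1}  stable
  step 8. node 2  ⊔preds={0,1,2,3}  new={0,1,2,3}  stable
  step 9. node 3  ⊔preds={0,1,2,3}  new={0,1,2}  stable

Least fixpoint reached:
  node 0: {0,1,2,3}
  node 1: {0,1}
  node 2: {0,1,2,3}
  node 3: {0,1,2}
  node 4: {0,1,2,3}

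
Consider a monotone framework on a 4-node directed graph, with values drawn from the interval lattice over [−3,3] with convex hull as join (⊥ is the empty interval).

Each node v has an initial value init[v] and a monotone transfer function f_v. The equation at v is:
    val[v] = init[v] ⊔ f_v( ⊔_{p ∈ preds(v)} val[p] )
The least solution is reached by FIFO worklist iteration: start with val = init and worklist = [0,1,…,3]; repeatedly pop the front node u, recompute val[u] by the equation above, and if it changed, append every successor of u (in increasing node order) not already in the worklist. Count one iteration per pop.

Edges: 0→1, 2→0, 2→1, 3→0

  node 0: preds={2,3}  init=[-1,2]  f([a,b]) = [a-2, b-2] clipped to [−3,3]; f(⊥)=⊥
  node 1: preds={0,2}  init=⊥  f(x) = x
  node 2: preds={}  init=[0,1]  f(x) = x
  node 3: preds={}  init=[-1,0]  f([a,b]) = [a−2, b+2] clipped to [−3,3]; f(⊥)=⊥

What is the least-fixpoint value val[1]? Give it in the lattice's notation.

[-3,2]

Iteration log — 4 steps:
  step 1. node 0  ⊔preds=[-1,1]  new=[-3,2]  old=[-1,2]  +wl: 
  step 2. node 1  ⊔preds=[-3,2]  new=[-3,2]  old=⊥  +wl: 
  step 3. node 2  ⊔preds=⊥  new=[0,1]  stable
  step 4. node 3  ⊔preds=⊥  new=[-1,0]  stable

Least fixpoint reached:
  node 0: [-3,2]
  node 1: [-3,2]
  node 2: [0,1]
  node 3: [-1,0]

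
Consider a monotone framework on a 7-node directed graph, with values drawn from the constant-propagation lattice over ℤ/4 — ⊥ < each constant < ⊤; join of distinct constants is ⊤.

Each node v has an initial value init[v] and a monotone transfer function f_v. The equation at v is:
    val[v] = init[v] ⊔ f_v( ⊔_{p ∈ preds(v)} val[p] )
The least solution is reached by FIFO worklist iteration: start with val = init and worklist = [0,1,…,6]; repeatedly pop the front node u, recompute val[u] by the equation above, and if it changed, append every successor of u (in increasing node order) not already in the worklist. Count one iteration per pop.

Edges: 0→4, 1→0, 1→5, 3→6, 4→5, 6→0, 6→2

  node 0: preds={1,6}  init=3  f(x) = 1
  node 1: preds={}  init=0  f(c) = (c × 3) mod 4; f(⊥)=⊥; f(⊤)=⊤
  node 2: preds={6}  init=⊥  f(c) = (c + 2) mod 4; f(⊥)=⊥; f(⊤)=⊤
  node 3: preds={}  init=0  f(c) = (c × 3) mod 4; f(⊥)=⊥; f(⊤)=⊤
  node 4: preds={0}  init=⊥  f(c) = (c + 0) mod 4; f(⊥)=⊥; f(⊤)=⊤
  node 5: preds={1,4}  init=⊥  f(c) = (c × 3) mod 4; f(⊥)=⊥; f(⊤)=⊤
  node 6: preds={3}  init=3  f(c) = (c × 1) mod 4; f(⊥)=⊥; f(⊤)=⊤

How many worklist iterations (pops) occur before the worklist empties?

Iteration log — 9 steps:
  step 1. node 0  ⊔preds=⊤  new=⊤  old=3  +wl: 
  step 2. node 1  ⊔preds=⊥  new=0  stable
  step 3. node 2  ⊔preds=3  new=1  old=⊥  +wl: 
  step 4. node 3  ⊔preds=⊥  new=0  stable
  step 5. node 4  ⊔preds=⊤  new=⊤  old=⊥  +wl: 
  step 6. node 5  ⊔preds=⊤  new=⊤  old=⊥  +wl: 
  step 7. node 6  ⊔preds=0  new=⊤  old=3  +wl: 0,2
  step 8. node 0  ⊔preds=⊤  new=⊤  stable
  step 9. node 2  ⊔preds=⊤  new=⊤  old=1  +wl: 

Least fixpoint reached:
  node 0: ⊤
  node 1: 0
  node 2: ⊤
  node 3: 0
  node 4: ⊤
  node 5: ⊤
  node 6: ⊤

9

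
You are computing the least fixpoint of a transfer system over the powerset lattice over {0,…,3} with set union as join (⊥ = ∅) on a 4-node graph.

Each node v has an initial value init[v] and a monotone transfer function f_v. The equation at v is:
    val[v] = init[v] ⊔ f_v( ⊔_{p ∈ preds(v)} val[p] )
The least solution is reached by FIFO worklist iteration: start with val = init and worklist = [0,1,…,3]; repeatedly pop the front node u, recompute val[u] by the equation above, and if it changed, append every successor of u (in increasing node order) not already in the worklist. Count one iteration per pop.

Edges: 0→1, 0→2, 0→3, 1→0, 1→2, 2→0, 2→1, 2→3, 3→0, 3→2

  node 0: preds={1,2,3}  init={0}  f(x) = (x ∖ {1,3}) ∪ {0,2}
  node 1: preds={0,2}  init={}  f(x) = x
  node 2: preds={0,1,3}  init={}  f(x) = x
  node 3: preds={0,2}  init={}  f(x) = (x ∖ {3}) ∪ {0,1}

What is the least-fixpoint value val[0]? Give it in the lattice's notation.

Worklist (12 pops):
  #1 pop 0: in={} → {0,2} (was {0}); enqueue []
  #2 pop 1: in={0,2} → {0,2} (was {}); enqueue [0]
  #3 pop 2: in={0,2} → {0,2} (was {}); enqueue [1]
  #4 pop 3: in={0,2} → {0,1,2} (was {}); enqueue [2]
  #5 pop 0: in={0,1,2} → {0,2} (no change)
  #6 pop 1: in={0,2} → {0,2} (no change)
  #7 pop 2: in={0,1,2} → {0,1,2} (was {0,2}); enqueue [0,1,3]
  #8 pop 0: in={0,1,2} → {0,2} (no change)
  #9 pop 1: in={0,1,2} → {0,1,2} (was {0,2}); enqueue [0,2]
  #10 pop 3: in={0,1,2} → {0,1,2} (no change)
  #11 pop 0: in={0,1,2} → {0,2} (no change)
  #12 pop 2: in={0,1,2} → {0,1,2} (no change)

Fixpoint:
  val[0] = {0,2}
  val[1] = {0,1,2}
  val[2] = {0,1,2}
  val[3] = {0,1,2}

{0,2}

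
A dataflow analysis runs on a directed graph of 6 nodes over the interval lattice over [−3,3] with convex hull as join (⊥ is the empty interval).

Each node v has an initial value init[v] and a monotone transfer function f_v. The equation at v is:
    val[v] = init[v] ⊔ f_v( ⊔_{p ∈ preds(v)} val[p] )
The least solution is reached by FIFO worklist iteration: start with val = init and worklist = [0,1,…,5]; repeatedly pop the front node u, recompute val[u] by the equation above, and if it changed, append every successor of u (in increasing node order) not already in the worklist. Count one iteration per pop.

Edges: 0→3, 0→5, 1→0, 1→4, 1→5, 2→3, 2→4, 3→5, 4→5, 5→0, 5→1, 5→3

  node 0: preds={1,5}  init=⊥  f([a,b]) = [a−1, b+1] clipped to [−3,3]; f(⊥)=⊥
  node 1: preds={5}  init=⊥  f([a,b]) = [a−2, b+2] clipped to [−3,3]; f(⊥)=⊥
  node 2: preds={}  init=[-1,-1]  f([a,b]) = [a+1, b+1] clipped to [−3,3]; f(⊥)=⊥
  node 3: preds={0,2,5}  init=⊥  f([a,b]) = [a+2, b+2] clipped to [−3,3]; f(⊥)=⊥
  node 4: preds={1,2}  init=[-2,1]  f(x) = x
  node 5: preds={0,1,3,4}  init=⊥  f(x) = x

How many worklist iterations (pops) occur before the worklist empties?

Trace (15 dequeues):
  [1] u=0 | in ⊥ | out ⊥ | ==
  [2] u=1 | in ⊥ | out ⊥ | ==
  [3] u=2 | in ⊥ | out [-1,-1] | ==
  [4] u=3 | in [-1,-1] | out [1,1] | prev ⊥ | push {}
  [5] u=4 | in [-1,-1] | out [-2,1] | ==
  [6] u=5 | in [-2,1] | out [-2,1] | prev ⊥ | push {0,1,3}
  [7] u=0 | in [-2,1] | out [-3,2] | prev ⊥ | push {5}
  [8] u=1 | in [-2,1] | out [-3,3] | prev ⊥ | push {0,4}
  [9] u=3 | in [-3,2] | out [-1,3] | prev [1,1] | push {}
  [10] u=5 | in [-3,3] | out [-3,3] | prev [-2,1] | push {1,3}
  [11] u=0 | in [-3,3] | out [-3,3] | prev [-3,2] | push {5}
  [12] u=4 | in [-3,3] | out [-3,3] | prev [-2,1] | push {}
  [13] u=1 | in [-3,3] | out [-3,3] | ==
  [14] u=3 | in [-3,3] | out [-1,3] | ==
  [15] u=5 | in [-3,3] | out [-3,3] | ==

Converged values:
  [0] [-3,3]
  [1] [-3,3]
  [2] [-1,-1]
  [3] [-1,3]
  [4] [-3,3]
  [5] [-3,3]

15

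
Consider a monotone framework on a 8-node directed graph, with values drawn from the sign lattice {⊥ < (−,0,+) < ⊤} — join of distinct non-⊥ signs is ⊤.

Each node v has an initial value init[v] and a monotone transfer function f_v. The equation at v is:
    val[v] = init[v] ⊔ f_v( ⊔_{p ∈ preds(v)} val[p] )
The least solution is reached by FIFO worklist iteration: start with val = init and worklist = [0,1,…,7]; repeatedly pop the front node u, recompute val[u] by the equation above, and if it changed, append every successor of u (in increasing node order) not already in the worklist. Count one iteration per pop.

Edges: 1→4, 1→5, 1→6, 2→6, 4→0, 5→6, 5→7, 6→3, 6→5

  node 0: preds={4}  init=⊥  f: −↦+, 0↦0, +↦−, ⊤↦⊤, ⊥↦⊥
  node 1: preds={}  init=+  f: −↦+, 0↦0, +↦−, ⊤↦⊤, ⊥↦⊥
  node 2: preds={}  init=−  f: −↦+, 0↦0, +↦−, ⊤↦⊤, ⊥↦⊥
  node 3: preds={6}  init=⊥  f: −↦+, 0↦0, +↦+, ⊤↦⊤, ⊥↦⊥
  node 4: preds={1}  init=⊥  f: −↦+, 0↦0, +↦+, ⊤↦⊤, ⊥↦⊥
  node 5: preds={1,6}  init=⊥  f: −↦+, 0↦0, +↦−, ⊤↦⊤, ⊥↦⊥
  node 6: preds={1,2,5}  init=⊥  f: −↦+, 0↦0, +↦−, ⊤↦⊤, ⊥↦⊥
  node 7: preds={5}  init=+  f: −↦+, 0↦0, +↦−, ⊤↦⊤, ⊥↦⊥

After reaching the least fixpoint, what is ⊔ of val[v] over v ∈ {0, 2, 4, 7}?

⊤

Trace (13 dequeues):
  [1] u=0 | in ⊥ | out ⊥ | ==
  [2] u=1 | in ⊥ | out + | ==
  [3] u=2 | in ⊥ | out − | ==
  [4] u=3 | in ⊥ | out ⊥ | ==
  [5] u=4 | in + | out + | prev ⊥ | push {0}
  [6] u=5 | in + | out − | prev ⊥ | push {}
  [7] u=6 | in ⊤ | out ⊤ | prev ⊥ | push {3,5}
  [8] u=7 | in − | out + | ==
  [9] u=0 | in + | out − | prev ⊥ | push {}
  [10] u=3 | in ⊤ | out ⊤ | prev ⊥ | push {}
  [11] u=5 | in ⊤ | out ⊤ | prev − | push {6,7}
  [12] u=6 | in ⊤ | out ⊤ | ==
  [13] u=7 | in ⊤ | out ⊤ | prev + | push {}

Converged values:
  [0] −
  [1] +
  [2] −
  [3] ⊤
  [4] +
  [5] ⊤
  [6] ⊤
  [7] ⊤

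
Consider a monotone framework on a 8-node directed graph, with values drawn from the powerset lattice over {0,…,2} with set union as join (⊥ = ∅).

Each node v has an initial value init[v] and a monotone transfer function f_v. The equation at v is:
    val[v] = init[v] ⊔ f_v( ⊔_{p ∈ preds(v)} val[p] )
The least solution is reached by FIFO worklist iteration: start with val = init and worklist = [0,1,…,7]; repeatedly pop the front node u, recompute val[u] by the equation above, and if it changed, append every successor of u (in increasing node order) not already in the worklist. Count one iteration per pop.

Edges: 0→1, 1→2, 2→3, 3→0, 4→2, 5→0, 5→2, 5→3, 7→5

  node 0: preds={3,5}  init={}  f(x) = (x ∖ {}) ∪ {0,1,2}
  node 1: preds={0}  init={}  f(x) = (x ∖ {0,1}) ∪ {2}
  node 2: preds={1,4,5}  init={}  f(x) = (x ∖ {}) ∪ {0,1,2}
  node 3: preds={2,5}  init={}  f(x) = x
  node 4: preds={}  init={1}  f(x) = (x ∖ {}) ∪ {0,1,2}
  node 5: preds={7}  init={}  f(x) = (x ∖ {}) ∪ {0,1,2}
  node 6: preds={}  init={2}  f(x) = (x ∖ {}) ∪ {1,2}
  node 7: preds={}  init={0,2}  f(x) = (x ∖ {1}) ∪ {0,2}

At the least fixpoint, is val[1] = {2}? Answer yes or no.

yes

Worklist (11 pops):
  #1 pop 0: in={} → {0,1,2} (was {}); enqueue []
  #2 pop 1: in={0,1,2} → {2} (was {}); enqueue []
  #3 pop 2: in={1,2} → {0,1,2} (was {}); enqueue []
  #4 pop 3: in={0,1,2} → {0,1,2} (was {}); enqueue [0]
  #5 pop 4: in={} → {0,1,2} (was {1}); enqueue [2]
  #6 pop 5: in={0,2} → {0,1,2} (was {}); enqueue [3]
  #7 pop 6: in={} → {1,2} (was {2}); enqueue []
  #8 pop 7: in={} → {0,2} (no change)
  #9 pop 0: in={0,1,2} → {0,1,2} (no change)
  #10 pop 2: in={0,1,2} → {0,1,2} (no change)
  #11 pop 3: in={0,1,2} → {0,1,2} (no change)

Fixpoint:
  val[0] = {0,1,2}
  val[1] = {2}
  val[2] = {0,1,2}
  val[3] = {0,1,2}
  val[4] = {0,1,2}
  val[5] = {0,1,2}
  val[6] = {1,2}
  val[7] = {0,2}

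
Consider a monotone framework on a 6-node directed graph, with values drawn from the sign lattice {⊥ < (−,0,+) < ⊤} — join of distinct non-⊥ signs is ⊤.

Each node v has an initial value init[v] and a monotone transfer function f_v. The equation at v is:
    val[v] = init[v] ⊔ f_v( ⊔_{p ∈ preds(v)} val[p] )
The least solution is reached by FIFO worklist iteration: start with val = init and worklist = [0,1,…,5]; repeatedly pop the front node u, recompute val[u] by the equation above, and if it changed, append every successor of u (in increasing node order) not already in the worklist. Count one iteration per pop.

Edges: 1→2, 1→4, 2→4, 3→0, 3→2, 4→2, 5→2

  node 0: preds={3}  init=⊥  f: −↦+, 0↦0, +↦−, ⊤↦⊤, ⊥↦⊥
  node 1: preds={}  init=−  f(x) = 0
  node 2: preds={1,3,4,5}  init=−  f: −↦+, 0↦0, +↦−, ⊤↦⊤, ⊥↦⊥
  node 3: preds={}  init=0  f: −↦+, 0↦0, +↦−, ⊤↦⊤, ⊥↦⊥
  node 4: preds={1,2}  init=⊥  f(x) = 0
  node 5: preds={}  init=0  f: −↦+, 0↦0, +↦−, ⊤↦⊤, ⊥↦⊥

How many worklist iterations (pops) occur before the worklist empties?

Worklist (7 pops):
  #1 pop 0: in=0 → 0 (was ⊥); enqueue []
  #2 pop 1: in=⊥ → ⊤ (was −); enqueue []
  #3 pop 2: in=⊤ → ⊤ (was −); enqueue []
  #4 pop 3: in=⊥ → 0 (no change)
  #5 pop 4: in=⊤ → 0 (was ⊥); enqueue [2]
  #6 pop 5: in=⊥ → 0 (no change)
  #7 pop 2: in=⊤ → ⊤ (no change)

Fixpoint:
  val[0] = 0
  val[1] = ⊤
  val[2] = ⊤
  val[3] = 0
  val[4] = 0
  val[5] = 0

7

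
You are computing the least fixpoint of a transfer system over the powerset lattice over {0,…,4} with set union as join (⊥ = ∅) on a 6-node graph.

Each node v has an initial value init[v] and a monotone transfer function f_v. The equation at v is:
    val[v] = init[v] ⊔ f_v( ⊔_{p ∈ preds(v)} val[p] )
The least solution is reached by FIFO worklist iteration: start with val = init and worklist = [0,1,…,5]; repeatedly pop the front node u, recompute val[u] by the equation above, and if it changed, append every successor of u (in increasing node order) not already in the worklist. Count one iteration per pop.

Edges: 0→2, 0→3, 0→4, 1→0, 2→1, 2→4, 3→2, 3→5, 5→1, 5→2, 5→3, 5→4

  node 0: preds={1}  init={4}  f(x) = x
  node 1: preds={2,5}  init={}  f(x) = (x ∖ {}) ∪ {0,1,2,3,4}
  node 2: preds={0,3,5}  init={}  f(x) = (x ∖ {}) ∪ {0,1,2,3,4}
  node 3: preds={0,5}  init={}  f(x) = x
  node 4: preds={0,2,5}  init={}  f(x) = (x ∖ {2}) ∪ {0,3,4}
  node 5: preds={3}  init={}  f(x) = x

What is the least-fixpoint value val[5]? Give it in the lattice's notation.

{0,1,2,3,4}

Worklist (17 pops):
  #1 pop 0: in={} → {4} (no change)
  #2 pop 1: in={} → {0,1,2,3,4} (was {}); enqueue [0]
  #3 pop 2: in={4} → {0,1,2,3,4} (was {}); enqueue [1]
  #4 pop 3: in={4} → {4} (was {}); enqueue [2]
  #5 pop 4: in={0,1,2,3,4} → {0,1,3,4} (was {}); enqueue []
  #6 pop 5: in={4} → {4} (was {}); enqueue [3,4]
  #7 pop 0: in={0,1,2,3,4} → {0,1,2,3,4} (was {4}); enqueue []
  #8 pop 1: in={0,1,2,3,4} → {0,1,2,3,4} (no change)
  #9 pop 2: in={0,1,2,3,4} → {0,1,2,3,4} (no change)
  #10 pop 3: in={0,1,2,3,4} → {0,1,2,3,4} (was {4}); enqueue [2,5]
  #11 pop 4: in={0,1,2,3,4} → {0,1,3,4} (no change)
  #12 pop 2: in={0,1,2,3,4} → {0,1,2,3,4} (no change)
  #13 pop 5: in={0,1,2,3,4} → {0,1,2,3,4} (was {4}); enqueue [1,2,3,4]
  #14 pop 1: in={0,1,2,3,4} → {0,1,2,3,4} (no change)
  #15 pop 2: in={0,1,2,3,4} → {0,1,2,3,4} (no change)
  #16 pop 3: in={0,1,2,3,4} → {0,1,2,3,4} (no change)
  #17 pop 4: in={0,1,2,3,4} → {0,1,3,4} (no change)

Fixpoint:
  val[0] = {0,1,2,3,4}
  val[1] = {0,1,2,3,4}
  val[2] = {0,1,2,3,4}
  val[3] = {0,1,2,3,4}
  val[4] = {0,1,3,4}
  val[5] = {0,1,2,3,4}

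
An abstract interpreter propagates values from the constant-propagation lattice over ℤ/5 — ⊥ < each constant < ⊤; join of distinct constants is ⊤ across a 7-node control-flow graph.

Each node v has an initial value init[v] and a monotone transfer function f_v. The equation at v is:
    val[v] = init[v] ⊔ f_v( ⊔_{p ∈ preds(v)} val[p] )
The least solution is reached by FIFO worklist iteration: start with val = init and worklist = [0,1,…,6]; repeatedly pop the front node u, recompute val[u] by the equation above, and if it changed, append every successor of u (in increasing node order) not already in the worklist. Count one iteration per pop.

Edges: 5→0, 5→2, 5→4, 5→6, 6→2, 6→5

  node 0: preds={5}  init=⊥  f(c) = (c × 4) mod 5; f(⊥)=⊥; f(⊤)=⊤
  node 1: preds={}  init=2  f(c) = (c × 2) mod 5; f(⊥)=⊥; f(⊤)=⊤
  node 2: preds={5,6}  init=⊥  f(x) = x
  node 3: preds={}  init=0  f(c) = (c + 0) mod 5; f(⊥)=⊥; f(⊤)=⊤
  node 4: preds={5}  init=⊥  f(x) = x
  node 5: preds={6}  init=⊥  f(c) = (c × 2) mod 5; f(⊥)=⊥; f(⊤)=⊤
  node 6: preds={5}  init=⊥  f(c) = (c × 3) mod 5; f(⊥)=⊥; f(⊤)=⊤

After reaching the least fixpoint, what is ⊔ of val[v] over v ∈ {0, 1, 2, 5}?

2

Trace (7 dequeues):
  [1] u=0 | in ⊥ | out ⊥ | ==
  [2] u=1 | in ⊥ | out 2 | ==
  [3] u=2 | in ⊥ | out ⊥ | ==
  [4] u=3 | in ⊥ | out 0 | ==
  [5] u=4 | in ⊥ | out ⊥ | ==
  [6] u=5 | in ⊥ | out ⊥ | ==
  [7] u=6 | in ⊥ | out ⊥ | ==

Converged values:
  [0] ⊥
  [1] 2
  [2] ⊥
  [3] 0
  [4] ⊥
  [5] ⊥
  [6] ⊥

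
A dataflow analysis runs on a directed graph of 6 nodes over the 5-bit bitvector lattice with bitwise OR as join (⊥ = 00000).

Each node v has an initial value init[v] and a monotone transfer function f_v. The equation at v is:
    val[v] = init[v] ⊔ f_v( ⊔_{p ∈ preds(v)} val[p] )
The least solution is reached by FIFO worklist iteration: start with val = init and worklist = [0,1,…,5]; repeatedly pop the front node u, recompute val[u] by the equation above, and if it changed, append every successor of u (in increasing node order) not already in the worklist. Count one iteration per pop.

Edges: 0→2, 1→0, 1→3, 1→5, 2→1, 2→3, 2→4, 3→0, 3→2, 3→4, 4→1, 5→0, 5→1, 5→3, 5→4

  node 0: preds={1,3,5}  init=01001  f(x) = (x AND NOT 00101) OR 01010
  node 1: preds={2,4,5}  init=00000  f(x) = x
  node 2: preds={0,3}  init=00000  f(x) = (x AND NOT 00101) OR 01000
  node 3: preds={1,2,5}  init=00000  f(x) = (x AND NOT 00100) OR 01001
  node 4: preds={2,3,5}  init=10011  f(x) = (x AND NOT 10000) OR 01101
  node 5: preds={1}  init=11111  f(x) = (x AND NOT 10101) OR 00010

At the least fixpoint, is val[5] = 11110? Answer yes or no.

Iteration log — 9 steps:
  step 1. node 0  ⊔preds=11111  new=11011  old=01001  +wl: 
  step 2. node 1  ⊔preds=11111  new=11111  old=00000  +wl: 0
  step 3. node 2  ⊔preds=11011  new=11010  old=00000  +wl: 1
  step 4. node 3  ⊔preds=11111  new=11011  old=00000  +wl: 2
  step 5. node 4  ⊔preds=11111  new=11111  old=10011  +wl: 
  step 6. node 5  ⊔preds=11111  new=11111  stable
  step 7. node 0  ⊔preds=11111  new=11011  stable
  step 8. node 1  ⊔preds=11111  new=11111  stable
  step 9. node 2  ⊔preds=11011  new=11010  stable

Least fixpoint reached:
  node 0: 11011
  node 1: 11111
  node 2: 11010
  node 3: 11011
  node 4: 11111
  node 5: 11111

no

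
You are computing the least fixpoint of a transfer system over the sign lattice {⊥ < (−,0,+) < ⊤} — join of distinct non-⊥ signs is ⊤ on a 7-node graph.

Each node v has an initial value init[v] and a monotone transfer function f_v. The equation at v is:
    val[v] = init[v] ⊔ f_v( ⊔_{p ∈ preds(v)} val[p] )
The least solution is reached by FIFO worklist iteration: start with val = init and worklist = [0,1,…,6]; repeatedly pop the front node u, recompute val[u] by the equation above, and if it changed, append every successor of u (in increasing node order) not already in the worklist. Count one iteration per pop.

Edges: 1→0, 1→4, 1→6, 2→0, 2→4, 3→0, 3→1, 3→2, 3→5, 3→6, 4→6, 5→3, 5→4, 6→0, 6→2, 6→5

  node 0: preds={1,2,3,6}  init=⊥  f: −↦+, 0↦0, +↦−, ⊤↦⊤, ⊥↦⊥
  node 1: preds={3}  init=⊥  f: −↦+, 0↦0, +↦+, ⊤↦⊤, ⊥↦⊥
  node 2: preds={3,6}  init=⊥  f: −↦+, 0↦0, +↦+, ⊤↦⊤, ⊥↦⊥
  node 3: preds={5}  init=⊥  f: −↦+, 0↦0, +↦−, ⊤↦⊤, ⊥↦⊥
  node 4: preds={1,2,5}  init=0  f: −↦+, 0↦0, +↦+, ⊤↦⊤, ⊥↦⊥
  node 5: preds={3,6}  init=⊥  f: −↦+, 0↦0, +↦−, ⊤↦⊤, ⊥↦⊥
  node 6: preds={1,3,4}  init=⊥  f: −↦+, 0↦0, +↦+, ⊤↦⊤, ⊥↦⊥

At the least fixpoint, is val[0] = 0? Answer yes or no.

yes

Trace (20 dequeues):
  [1] u=0 | in ⊥ | out ⊥ | ==
  [2] u=1 | in ⊥ | out ⊥ | ==
  [3] u=2 | in ⊥ | out ⊥ | ==
  [4] u=3 | in ⊥ | out ⊥ | ==
  [5] u=4 | in ⊥ | out 0 | ==
  [6] u=5 | in ⊥ | out ⊥ | ==
  [7] u=6 | in 0 | out 0 | prev ⊥ | push {0,2,5}
  [8] u=0 | in 0 | out 0 | prev ⊥ | push {}
  [9] u=2 | in 0 | out 0 | prev ⊥ | push {0,4}
  [10] u=5 | in 0 | out 0 | prev ⊥ | push {3}
  [11] u=0 | in 0 | out 0 | ==
  [12] u=4 | in 0 | out 0 | ==
  [13] u=3 | in 0 | out 0 | prev ⊥ | push {0,1,2,5,6}
  [14] u=0 | in 0 | out 0 | ==
  [15] u=1 | in 0 | out 0 | prev ⊥ | push {0,4}
  [16] u=2 | in 0 | out 0 | ==
  [17] u=5 | in 0 | out 0 | ==
  [18] u=6 | in 0 | out 0 | ==
  [19] u=0 | in 0 | out 0 | ==
  [20] u=4 | in 0 | out 0 | ==

Converged values:
  [0] 0
  [1] 0
  [2] 0
  [3] 0
  [4] 0
  [5] 0
  [6] 0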